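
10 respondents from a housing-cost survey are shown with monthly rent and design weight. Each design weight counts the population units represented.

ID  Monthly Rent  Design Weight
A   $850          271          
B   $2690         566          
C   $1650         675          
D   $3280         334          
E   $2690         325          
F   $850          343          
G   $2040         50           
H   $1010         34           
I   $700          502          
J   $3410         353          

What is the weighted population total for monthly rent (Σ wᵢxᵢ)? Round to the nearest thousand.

6819000

Weighted total = 850×271 + 2690×566 + 1650×675 + 3280×334 + 2690×325 + 850×343 + 2040×50 + 1010×34 + 700×502 + 3410×353
  = 6819430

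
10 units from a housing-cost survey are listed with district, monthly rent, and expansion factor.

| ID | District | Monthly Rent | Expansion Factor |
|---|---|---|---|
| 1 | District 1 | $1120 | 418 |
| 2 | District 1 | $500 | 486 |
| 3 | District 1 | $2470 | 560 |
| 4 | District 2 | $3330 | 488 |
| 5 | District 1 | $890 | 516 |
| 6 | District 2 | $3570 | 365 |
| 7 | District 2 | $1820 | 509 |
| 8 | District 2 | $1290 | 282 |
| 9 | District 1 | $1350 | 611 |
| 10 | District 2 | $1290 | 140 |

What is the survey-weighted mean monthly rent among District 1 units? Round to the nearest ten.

1300

District 1 rows: 1, 2, 3, 5, 9
Weighted sum = 1120×418 + 500×486 + 2470×560 + 890×516 + 1350×611
  = 3378450
Sum of weights = 2591
Weighted mean = 3378450 / 2591 = 1303.9174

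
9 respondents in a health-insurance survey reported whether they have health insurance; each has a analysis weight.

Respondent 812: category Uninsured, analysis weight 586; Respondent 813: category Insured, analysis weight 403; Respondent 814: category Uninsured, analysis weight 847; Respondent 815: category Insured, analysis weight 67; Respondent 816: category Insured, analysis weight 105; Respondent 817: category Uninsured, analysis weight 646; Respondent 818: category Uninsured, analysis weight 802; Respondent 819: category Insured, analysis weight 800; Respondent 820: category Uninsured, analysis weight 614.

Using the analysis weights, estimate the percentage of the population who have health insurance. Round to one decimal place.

28.2

Sum of weights for 'Insured' = 403 + 67 + 105 + 800 = 1375
Total weight = 586 + 403 + 847 + 67 + 105 + 646 + 802 + 800 + 614 = 4870
Weighted proportion = 1375 / 4870 = 0.28234086 → 28.234086%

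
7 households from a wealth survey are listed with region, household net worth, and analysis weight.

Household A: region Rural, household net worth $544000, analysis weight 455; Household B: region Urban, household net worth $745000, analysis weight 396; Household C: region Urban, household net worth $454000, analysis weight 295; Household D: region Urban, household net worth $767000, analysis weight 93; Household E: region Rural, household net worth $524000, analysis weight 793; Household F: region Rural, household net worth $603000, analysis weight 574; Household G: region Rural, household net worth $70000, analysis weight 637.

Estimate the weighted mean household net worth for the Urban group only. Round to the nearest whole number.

638114

Urban rows: B, C, D
Weighted sum = 500281000
Sum of weights = 396 + 295 + 93 = 784
Weighted mean = 500281000 / 784 = 638113.52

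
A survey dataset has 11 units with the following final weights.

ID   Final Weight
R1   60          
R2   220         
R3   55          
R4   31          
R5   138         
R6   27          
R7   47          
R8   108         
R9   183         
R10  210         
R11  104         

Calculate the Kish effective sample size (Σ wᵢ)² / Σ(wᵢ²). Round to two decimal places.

Σ wᵢ = 60 + 220 + 55 + 31 + 138 + 27 + 47 + 108 + 183 + 210 + 104 = 1183
Σ wᵢ² = 178037
n_eff = 1183² / 178037 = 1399489 / 178037 = 7.8606638

7.86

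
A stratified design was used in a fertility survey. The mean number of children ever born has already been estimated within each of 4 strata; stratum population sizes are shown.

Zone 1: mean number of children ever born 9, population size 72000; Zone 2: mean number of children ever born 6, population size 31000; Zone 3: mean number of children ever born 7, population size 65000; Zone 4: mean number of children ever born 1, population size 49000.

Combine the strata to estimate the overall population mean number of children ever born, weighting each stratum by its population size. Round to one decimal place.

Σ Nₕ·x̄ₕ = 9×72000 + 6×31000 + 7×65000 + 1×49000
  = 1338000
Σ Nₕ = 217000
Overall mean = 1338000 / 217000 = 6.1658986

6.2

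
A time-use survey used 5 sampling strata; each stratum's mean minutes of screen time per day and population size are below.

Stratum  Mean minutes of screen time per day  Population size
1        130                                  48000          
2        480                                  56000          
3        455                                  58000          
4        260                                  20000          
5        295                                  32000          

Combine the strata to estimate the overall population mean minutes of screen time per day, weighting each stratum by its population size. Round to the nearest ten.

Σ Nₕ·x̄ₕ = 130×48000 + 480×56000 + 455×58000 + 260×20000 + 295×32000
  = 6240000 + 26880000 + 26390000 + 5200000 + 9440000 = 74150000
Σ Nₕ = 48000 + 56000 + 58000 + 20000 + 32000 = 214000
Overall mean = 74150000 / 214000 = 346.49533

350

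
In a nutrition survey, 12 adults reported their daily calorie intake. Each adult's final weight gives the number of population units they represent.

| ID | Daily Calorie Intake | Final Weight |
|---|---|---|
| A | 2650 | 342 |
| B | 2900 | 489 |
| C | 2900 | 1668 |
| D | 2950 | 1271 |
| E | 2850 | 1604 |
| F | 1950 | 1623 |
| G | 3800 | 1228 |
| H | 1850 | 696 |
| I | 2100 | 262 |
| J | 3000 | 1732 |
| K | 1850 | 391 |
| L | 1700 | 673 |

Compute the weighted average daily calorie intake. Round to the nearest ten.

2690

Weighted sum = 2650×342 + 2900×489 + 2900×1668 + 2950×1271 + 2850×1604 + 1950×1623 + 3800×1228 + 1850×696 + 2100×262 + 3000×1732 + 1850×391 + 1700×673
  = 906300 + 1418100 + 4837200 + 3749450 + 4571400 + 3164850 + 4666400 + 1287600 + 550200 + 5196000 + 723350 + 1144100 = 32214950
Sum of weights = 11979
Weighted mean = 32214950 / 11979 = 2689.2854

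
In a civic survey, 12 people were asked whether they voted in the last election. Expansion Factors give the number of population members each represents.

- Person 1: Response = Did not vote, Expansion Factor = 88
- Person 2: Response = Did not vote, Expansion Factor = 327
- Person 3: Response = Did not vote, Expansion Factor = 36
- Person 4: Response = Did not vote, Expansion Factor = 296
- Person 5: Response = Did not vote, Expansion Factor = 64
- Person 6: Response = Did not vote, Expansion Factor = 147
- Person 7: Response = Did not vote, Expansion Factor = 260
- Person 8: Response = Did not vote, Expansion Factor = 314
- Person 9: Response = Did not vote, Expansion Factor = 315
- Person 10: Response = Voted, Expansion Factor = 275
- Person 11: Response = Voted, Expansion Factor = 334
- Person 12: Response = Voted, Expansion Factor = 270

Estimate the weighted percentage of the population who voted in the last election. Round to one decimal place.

Sum of weights for 'Voted' = 275 + 334 + 270 = 879
Total weight = 2726
Weighted proportion = 879 / 2726 = 0.32245048 → 32.245048%

32.2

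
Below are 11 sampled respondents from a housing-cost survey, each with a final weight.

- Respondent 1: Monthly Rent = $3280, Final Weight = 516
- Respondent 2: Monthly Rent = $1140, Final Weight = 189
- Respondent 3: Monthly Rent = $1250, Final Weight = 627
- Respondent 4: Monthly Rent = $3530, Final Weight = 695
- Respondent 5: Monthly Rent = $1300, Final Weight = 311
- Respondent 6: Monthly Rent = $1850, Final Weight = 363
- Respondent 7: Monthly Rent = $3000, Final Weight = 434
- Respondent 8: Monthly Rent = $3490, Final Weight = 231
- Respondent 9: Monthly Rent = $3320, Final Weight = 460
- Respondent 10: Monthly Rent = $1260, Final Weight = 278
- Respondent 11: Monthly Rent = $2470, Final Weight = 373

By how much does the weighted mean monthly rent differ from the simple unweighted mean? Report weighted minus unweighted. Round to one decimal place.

131.9

Unweighted sum = 3280 + 1140 + 1250 + 3530 + 1300 + 1850 + 3000 + 3490 + 3320 + 1260 + 2470 = 25890
Unweighted mean = 25890 / 11 = 2353.6364
Weighted sum = 3280×516 + 1140×189 + 1250×627 + 3530×695 + 1300×311 + 1850×363 + 3000×434 + 3490×231 + 3320×460 + 1260×278 + 2470×373
  = 11127870
Sum of weights = 4477
Weighted mean = 11127870 / 4477 = 2485.564
Difference (weighted minus unweighted) = 131.92763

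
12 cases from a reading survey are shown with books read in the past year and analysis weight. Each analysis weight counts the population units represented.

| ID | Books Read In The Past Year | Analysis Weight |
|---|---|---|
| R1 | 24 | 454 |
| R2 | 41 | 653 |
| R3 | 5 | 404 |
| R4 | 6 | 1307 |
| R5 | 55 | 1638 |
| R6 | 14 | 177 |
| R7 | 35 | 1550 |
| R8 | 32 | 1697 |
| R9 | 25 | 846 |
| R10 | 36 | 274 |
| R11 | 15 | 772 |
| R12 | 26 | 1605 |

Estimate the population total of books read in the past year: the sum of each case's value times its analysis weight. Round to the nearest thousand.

Weighted total = 24×454 + 41×653 + 5×404 + 6×1307 + 55×1638 + 14×177 + 35×1550 + 32×1697 + 25×846 + 36×274 + 15×772 + 26×1605
  = 10896 + 26773 + 2020 + 7842 + 90090 + 2478 + 54250 + 54304 + 21150 + 9864 + 11580 + 41730 = 332977

333000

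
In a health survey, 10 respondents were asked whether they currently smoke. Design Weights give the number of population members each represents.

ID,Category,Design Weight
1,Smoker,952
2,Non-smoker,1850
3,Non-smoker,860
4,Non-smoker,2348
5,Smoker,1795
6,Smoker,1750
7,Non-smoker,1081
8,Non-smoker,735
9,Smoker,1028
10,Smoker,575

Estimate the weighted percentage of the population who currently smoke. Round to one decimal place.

Sum of weights for 'Smoker' = 952 + 1795 + 1750 + 1028 + 575 = 6100
Total weight = 952 + 1850 + 860 + 2348 + 1795 + 1750 + 1081 + 735 + 1028 + 575 = 12974
Weighted proportion = 6100 / 12974 = 0.47017111 → 47.017111%

47.0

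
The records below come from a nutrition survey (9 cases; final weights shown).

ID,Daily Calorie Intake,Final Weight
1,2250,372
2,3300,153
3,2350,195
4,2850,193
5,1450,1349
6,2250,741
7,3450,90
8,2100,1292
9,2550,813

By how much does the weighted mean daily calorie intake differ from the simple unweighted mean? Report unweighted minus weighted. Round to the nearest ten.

Unweighted sum = 2250 + 3300 + 2350 + 2850 + 1450 + 2250 + 3450 + 2100 + 2550 = 22550
Unweighted mean = 22550 / 9 = 2505.5556
Weighted sum = 2250×372 + 3300×153 + 2350×195 + 2850×193 + 1450×1349 + 2250×741 + 3450×90 + 2100×1292 + 2550×813
  = 11070350
Sum of weights = 372 + 153 + 195 + 193 + 1349 + 741 + 90 + 1292 + 813 = 5198
Weighted mean = 11070350 / 5198 = 2129.7326
Difference (unweighted minus weighted) = 375.82297

380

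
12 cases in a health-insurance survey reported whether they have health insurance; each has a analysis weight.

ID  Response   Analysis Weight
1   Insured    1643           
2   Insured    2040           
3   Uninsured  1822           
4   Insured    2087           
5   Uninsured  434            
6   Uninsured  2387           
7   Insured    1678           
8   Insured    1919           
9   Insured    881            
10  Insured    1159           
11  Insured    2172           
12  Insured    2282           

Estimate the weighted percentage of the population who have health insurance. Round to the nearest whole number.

77

Sum of weights for 'Insured' = 1643 + 2040 + 2087 + 1678 + 1919 + 881 + 1159 + 2172 + 2282 = 15861
Total weight = 20504
Weighted proportion = 15861 / 20504 = 0.77355638 → 77.355638%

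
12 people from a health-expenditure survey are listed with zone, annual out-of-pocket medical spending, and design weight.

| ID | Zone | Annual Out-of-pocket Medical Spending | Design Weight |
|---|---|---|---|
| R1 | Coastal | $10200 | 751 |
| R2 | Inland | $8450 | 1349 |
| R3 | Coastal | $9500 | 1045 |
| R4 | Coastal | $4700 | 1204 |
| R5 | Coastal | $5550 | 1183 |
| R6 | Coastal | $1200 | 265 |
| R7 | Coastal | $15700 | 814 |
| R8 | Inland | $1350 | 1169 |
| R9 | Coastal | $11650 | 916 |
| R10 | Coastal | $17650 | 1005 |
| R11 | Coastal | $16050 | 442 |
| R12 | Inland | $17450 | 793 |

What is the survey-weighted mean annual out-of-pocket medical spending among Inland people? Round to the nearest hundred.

8100

Inland rows: R2, R8, R12
Weighted sum = 8450×1349 + 1350×1169 + 17450×793
  = 11399050 + 1578150 + 13837850 = 26815050
Sum of weights = 1349 + 1169 + 793 = 3311
Weighted mean = 26815050 / 3311 = 8098.7768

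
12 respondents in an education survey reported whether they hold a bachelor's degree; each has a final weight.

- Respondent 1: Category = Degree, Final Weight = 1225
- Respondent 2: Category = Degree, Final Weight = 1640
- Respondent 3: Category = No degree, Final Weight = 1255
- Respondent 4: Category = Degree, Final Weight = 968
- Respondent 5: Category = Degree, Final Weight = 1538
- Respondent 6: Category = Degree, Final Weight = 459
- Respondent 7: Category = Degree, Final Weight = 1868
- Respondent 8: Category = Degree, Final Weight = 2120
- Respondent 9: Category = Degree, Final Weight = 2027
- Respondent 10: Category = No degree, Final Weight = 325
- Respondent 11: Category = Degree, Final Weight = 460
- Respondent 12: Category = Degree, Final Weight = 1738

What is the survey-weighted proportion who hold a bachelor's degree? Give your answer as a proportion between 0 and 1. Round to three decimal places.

0.899

Sum of weights for 'Degree' = 1225 + 1640 + 968 + 1538 + 459 + 1868 + 2120 + 2027 + 460 + 1738 = 14043
Total weight = 15623
Weighted proportion = 14043 / 15623 = 0.89886705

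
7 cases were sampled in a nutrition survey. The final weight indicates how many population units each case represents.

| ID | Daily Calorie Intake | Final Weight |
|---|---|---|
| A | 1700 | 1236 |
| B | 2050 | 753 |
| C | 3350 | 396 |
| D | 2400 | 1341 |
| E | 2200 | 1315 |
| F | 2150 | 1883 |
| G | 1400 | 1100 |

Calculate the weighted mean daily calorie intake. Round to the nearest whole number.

2078

Weighted sum = 1700×1236 + 2050×753 + 3350×396 + 2400×1341 + 2200×1315 + 2150×1883 + 1400×1100
  = 2101200 + 1543650 + 1326600 + 3218400 + 2893000 + 4048450 + 1540000 = 16671300
Sum of weights = 1236 + 753 + 396 + 1341 + 1315 + 1883 + 1100 = 8024
Weighted mean = 16671300 / 8024 = 2077.6795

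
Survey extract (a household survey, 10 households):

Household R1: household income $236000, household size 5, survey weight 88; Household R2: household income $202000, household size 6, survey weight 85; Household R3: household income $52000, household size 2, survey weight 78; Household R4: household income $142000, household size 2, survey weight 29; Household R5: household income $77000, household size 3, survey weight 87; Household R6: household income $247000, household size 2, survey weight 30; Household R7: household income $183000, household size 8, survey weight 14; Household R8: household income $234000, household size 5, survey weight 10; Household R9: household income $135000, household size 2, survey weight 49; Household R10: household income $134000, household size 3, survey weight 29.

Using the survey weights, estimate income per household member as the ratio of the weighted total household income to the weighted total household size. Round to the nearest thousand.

41000

Σ wᵢ·y = 236000×88 + 202000×85 + 52000×78 + 142000×29 + 77000×87 + 247000×30 + 183000×14 + 234000×10 + 135000×49 + 134000×29
  = 20768000 + 17170000 + 4056000 + 4118000 + 6699000 + 7410000 + 2562000 + 2340000 + 6615000 + 3886000 = 75624000
Σ wᵢ·x = 1832
Ratio = 75624000 / 1832 = 41279.476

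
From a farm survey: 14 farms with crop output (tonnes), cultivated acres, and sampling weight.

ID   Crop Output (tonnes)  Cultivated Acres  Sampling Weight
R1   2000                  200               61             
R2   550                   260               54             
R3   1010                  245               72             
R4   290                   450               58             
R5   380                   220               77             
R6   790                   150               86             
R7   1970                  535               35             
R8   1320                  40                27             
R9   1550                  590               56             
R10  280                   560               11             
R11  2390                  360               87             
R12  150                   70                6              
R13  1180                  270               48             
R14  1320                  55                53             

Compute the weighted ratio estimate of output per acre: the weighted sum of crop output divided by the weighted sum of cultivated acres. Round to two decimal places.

Σ wᵢ·y = 868340
Σ wᵢ·x = 206440
Ratio = 868340 / 206440 = 4.2062585

4.21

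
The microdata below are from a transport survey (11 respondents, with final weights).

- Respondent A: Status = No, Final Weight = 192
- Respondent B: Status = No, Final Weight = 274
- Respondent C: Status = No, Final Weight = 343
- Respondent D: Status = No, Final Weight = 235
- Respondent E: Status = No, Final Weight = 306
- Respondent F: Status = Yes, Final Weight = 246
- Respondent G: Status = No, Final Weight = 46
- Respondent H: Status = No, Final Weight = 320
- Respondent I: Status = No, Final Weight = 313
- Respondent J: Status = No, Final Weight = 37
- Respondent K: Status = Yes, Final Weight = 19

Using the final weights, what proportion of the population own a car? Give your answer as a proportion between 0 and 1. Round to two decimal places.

0.11

Sum of weights for 'Yes' = 246 + 19 = 265
Total weight = 192 + 274 + 343 + 235 + 306 + 246 + 46 + 320 + 313 + 37 + 19 = 2331
Weighted proportion = 265 / 2331 = 0.11368511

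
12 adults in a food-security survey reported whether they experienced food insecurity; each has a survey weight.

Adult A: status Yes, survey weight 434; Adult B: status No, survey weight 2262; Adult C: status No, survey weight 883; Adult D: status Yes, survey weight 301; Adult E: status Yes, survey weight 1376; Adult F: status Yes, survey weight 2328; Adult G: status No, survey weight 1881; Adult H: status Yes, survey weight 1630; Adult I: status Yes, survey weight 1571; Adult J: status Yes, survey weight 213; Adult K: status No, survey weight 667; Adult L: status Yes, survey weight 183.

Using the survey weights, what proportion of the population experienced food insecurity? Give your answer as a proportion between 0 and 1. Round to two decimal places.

0.59

Sum of weights for 'Yes' = 434 + 301 + 1376 + 2328 + 1630 + 1571 + 213 + 183 = 8036
Total weight = 434 + 2262 + 883 + 301 + 1376 + 2328 + 1881 + 1630 + 1571 + 213 + 667 + 183 = 13729
Weighted proportion = 8036 / 13729 = 0.58533032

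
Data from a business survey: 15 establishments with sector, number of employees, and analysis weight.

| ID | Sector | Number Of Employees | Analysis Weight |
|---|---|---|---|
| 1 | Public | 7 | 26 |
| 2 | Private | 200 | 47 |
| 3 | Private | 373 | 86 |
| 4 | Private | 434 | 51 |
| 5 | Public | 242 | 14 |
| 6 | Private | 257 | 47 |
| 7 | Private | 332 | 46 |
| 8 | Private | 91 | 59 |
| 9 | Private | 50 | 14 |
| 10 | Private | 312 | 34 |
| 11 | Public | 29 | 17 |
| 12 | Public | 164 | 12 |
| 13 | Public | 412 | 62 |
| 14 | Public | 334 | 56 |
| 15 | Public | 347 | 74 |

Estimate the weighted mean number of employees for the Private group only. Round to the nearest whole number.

280

Private rows: 2, 3, 4, 6, 7, 8, 9, 10
Weighted sum = 107640
Sum of weights = 384
Weighted mean = 107640 / 384 = 280.3125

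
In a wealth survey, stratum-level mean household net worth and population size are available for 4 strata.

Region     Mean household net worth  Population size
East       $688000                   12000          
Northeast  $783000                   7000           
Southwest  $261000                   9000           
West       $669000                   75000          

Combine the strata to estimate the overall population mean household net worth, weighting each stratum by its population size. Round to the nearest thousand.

Σ Nₕ·x̄ₕ = 688000×12000 + 783000×7000 + 261000×9000 + 669000×75000
  = 8256000000 + 5481000000 + 2349000000 + 50175000000 = 66261000000
Σ Nₕ = 12000 + 7000 + 9000 + 75000 = 103000
Overall mean = 66261000000 / 103000 = 643310.68

643000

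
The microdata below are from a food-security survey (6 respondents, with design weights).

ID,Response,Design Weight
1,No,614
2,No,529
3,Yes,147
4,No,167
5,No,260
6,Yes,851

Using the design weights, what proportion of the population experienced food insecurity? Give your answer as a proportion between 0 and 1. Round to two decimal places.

Sum of weights for 'Yes' = 147 + 851 = 998
Total weight = 614 + 529 + 147 + 167 + 260 + 851 = 2568
Weighted proportion = 998 / 2568 = 0.38862928

0.39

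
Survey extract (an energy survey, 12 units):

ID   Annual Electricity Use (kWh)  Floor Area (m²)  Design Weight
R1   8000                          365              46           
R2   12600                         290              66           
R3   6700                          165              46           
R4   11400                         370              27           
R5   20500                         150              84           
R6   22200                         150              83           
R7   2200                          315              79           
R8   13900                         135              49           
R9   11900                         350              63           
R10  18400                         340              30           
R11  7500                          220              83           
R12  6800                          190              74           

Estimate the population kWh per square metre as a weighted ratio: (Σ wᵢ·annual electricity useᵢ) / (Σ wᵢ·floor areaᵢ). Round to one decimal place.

49.6

Σ wᵢ·y = 8000×46 + 12600×66 + 6700×46 + 11400×27 + 20500×84 + 22200×83 + 2200×79 + 13900×49 + 11900×63 + 18400×30 + 7500×83 + 6800×74
  = 8662500
Σ wᵢ·x = 174630
Ratio = 8662500 / 174630 = 49.604879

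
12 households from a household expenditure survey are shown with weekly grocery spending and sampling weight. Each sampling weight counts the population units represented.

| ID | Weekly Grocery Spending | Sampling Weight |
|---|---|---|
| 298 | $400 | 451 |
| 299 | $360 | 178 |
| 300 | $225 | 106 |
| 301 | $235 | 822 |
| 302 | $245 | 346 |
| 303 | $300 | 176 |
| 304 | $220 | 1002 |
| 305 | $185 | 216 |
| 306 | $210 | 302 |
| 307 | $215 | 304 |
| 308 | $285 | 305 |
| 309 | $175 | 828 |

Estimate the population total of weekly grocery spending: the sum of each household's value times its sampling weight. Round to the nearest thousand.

1220000

Weighted total = 400×451 + 360×178 + 225×106 + 235×822 + 245×346 + 300×176 + 220×1002 + 185×216 + 210×302 + 215×304 + 285×305 + 175×828
  = 180400 + 64080 + 23850 + 193170 + 84770 + 52800 + 220440 + 39960 + 63420 + 65360 + 86925 + 144900 = 1220075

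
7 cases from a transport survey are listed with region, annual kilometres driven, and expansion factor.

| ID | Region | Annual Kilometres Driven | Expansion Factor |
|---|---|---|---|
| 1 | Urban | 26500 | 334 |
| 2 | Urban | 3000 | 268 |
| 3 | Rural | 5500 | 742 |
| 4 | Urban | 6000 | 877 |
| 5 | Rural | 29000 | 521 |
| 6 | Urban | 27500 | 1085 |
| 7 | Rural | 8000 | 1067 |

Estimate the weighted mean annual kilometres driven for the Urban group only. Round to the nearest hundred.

Urban rows: 1, 2, 4, 6
Weighted sum = 26500×334 + 3000×268 + 6000×877 + 27500×1085
  = 44754500
Sum of weights = 334 + 268 + 877 + 1085 = 2564
Weighted mean = 44754500 / 2564 = 17454.953

17500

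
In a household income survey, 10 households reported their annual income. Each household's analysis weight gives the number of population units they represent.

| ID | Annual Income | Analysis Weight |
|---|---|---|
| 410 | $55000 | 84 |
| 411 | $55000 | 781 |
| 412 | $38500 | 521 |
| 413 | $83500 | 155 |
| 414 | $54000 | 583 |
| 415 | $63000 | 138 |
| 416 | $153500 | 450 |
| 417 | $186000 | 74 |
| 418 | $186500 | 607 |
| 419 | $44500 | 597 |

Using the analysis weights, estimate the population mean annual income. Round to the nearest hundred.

86100

Weighted sum = 55000×84 + 55000×781 + 38500×521 + 83500×155 + 54000×583 + 63000×138 + 153500×450 + 186000×74 + 186500×607 + 44500×597
  = 4620000 + 42955000 + 20058500 + 12942500 + 31482000 + 8694000 + 69075000 + 13764000 + 113205500 + 26566500 = 343363000
Sum of weights = 84 + 781 + 521 + 155 + 583 + 138 + 450 + 74 + 607 + 597 = 3990
Weighted mean = 343363000 / 3990 = 86055.89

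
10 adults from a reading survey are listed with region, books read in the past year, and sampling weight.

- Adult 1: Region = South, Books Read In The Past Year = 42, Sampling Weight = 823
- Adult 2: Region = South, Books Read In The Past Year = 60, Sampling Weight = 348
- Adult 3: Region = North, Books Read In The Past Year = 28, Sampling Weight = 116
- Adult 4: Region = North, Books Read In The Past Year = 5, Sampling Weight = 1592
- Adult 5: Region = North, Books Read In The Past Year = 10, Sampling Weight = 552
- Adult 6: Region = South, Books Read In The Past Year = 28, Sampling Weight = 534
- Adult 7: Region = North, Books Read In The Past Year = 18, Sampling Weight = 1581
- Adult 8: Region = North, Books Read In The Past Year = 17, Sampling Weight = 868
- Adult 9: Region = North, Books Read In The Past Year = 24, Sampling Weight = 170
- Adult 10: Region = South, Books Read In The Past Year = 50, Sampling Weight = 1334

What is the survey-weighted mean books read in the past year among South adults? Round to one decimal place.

South rows: 1, 2, 6, 10
Weighted sum = 42×823 + 60×348 + 28×534 + 50×1334
  = 34566 + 20880 + 14952 + 66700 = 137098
Sum of weights = 823 + 348 + 534 + 1334 = 3039
Weighted mean = 137098 / 3039 = 45.112866

45.1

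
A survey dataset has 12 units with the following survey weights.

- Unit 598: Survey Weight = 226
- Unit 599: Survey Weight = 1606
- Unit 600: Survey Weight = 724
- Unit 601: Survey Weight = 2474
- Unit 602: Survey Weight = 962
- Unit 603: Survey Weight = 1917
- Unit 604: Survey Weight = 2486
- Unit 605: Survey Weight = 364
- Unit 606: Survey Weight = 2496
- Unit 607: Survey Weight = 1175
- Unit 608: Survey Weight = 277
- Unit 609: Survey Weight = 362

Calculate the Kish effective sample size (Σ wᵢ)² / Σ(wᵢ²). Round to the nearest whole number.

8

Σ wᵢ = 15069
Σ wᵢ² = 28006603
n_eff = 15069² / 28006603 = 227074761 / 28006603 = 8.1079009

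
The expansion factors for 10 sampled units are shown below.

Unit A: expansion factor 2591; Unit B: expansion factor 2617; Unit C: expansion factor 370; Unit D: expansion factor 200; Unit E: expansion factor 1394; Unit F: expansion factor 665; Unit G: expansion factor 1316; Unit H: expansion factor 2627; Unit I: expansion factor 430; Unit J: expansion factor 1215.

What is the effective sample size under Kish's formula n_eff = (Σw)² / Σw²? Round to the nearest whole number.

7

Σ wᵢ = 2591 + 2617 + 370 + 200 + 1394 + 665 + 1316 + 2627 + 430 + 1215 = 13425
Σ wᵢ² = 6713281 + 6848689 + 136900 + 40000 + 1943236 + 442225 + 1731856 + 6901129 + 184900 + 1476225 = 26418441
n_eff = 13425² / 26418441 = 180230625 / 26418441 = 6.8221522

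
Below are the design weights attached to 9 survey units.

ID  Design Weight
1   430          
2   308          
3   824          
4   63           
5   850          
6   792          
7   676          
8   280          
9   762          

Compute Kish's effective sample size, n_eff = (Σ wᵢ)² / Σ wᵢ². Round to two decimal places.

7.25

Σ wᵢ = 430 + 308 + 824 + 63 + 850 + 792 + 676 + 280 + 762 = 4985
Σ wᵢ² = 184900 + 94864 + 678976 + 3969 + 722500 + 627264 + 456976 + 78400 + 580644 = 3428493
n_eff = 4985² / 3428493 = 24850225 / 3428493 = 7.2481481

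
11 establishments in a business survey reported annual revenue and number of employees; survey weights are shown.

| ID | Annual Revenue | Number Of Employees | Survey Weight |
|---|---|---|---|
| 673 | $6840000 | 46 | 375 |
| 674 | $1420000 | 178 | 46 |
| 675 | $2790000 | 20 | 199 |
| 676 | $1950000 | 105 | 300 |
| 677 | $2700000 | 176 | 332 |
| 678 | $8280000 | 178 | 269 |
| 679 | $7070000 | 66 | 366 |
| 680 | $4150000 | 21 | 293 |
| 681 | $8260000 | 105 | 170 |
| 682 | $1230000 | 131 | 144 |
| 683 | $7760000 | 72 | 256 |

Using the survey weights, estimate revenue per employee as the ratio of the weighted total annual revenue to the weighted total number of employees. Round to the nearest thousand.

Σ wᵢ·y = 14265700000
Σ wᵢ·x = 46×375 + 178×46 + 20×199 + 105×300 + 176×332 + 178×269 + 66×366 + 21×293 + 105×170 + 131×144 + 72×256
  = 17250 + 8188 + 3980 + 31500 + 58432 + 47882 + 24156 + 6153 + 17850 + 18864 + 18432 = 252687
Ratio = 14265700000 / 252687 = 56456.011

56000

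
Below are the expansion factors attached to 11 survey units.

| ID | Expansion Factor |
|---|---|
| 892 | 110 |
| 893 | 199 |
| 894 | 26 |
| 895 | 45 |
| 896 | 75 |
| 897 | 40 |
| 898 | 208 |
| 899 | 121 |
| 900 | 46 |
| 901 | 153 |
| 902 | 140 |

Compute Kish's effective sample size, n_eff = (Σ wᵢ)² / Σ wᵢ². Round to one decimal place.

8.2

Σ wᵢ = 110 + 199 + 26 + 45 + 75 + 40 + 208 + 121 + 46 + 153 + 140 = 1163
Σ wᵢ² = 164657
n_eff = 1163² / 164657 = 1352569 / 164657 = 8.214464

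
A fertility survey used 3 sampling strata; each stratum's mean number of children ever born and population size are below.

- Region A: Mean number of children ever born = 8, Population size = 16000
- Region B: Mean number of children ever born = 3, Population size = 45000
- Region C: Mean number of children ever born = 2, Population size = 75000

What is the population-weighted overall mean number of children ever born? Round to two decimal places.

Σ Nₕ·x̄ₕ = 8×16000 + 3×45000 + 2×75000
  = 128000 + 135000 + 150000 = 413000
Σ Nₕ = 16000 + 45000 + 75000 = 136000
Overall mean = 413000 / 136000 = 3.0367647

3.04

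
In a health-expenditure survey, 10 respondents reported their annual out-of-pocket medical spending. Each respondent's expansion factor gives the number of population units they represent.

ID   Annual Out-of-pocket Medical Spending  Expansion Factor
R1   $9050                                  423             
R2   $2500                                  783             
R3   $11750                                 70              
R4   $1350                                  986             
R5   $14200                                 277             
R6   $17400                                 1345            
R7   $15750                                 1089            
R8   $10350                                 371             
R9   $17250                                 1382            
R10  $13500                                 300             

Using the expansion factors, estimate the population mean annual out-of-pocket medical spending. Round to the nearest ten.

Weighted sum = 9050×423 + 2500×783 + 11750×70 + 1350×986 + 14200×277 + 17400×1345 + 15750×1089 + 10350×371 + 17250×1382 + 13500×300
  = 84156750
Sum of weights = 423 + 783 + 70 + 986 + 277 + 1345 + 1089 + 371 + 1382 + 300 = 7026
Weighted mean = 84156750 / 7026 = 11977.904

11980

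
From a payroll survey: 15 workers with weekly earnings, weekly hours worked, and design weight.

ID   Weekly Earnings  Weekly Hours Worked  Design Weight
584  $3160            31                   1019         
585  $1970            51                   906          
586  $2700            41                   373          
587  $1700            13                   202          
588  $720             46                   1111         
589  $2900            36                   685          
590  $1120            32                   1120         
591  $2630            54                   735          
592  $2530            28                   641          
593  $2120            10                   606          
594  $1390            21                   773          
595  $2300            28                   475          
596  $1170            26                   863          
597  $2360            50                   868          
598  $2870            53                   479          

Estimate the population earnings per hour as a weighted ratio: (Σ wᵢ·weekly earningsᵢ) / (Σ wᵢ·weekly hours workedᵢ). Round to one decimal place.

Σ wᵢ·y = 21835570
Σ wᵢ·x = 391776
Ratio = 21835570 / 391776 = 55.734833

55.7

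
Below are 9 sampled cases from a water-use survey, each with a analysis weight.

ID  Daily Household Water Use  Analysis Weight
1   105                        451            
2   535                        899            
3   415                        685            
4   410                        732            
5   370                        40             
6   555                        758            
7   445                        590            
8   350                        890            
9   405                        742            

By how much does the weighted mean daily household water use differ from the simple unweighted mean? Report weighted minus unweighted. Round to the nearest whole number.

Unweighted sum = 3590
Unweighted mean = 3590 / 9 = 398.88889
Weighted sum = 105×451 + 535×899 + 415×685 + 410×732 + 370×40 + 555×758 + 445×590 + 350×890 + 405×742
  = 2422765
Sum of weights = 451 + 899 + 685 + 732 + 40 + 758 + 590 + 890 + 742 = 5787
Weighted mean = 2422765 / 5787 = 418.65647
Difference (weighted minus unweighted) = 19.767583

20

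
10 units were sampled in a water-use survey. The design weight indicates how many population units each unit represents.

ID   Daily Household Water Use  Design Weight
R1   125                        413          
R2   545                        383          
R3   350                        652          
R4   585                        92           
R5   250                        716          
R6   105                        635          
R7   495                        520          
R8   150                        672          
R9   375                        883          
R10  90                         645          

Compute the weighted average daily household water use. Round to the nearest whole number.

274

Weighted sum = 125×413 + 545×383 + 350×652 + 585×92 + 250×716 + 105×635 + 495×520 + 150×672 + 375×883 + 90×645
  = 1535430
Sum of weights = 5611
Weighted mean = 1535430 / 5611 = 273.64641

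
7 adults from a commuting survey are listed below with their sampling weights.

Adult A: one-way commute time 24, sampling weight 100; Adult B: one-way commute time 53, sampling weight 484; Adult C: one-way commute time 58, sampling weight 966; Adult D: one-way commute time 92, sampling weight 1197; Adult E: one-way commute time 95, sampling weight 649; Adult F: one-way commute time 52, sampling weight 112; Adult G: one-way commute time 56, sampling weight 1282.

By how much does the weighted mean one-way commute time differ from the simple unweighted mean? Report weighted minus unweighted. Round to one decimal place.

Unweighted sum = 430
Unweighted mean = 430 / 7 = 61.428571
Weighted sum = 24×100 + 53×484 + 58×966 + 92×1197 + 95×649 + 52×112 + 56×1282
  = 2400 + 25652 + 56028 + 110124 + 61655 + 5824 + 71792 = 333475
Sum of weights = 4790
Weighted mean = 333475 / 4790 = 69.618998
Difference (weighted minus unweighted) = 8.1904265

8.2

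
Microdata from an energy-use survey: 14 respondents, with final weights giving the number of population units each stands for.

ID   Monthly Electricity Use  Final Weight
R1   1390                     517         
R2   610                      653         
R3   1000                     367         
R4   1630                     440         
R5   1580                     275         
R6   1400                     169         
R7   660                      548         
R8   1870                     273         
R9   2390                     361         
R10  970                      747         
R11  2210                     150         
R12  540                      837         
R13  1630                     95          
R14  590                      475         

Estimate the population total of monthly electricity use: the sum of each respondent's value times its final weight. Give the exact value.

Weighted total = 6550410

6550410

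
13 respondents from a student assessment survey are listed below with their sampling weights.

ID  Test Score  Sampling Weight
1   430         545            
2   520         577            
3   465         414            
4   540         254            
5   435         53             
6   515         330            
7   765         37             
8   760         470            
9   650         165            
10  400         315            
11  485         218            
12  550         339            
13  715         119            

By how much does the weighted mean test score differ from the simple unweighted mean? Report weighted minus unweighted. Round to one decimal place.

-20.9

Unweighted sum = 7230
Unweighted mean = 7230 / 13 = 556.15385
Weighted sum = 2053085
Sum of weights = 3836
Weighted mean = 2053085 / 3836 = 535.21507
Difference (weighted minus unweighted) = -20.938778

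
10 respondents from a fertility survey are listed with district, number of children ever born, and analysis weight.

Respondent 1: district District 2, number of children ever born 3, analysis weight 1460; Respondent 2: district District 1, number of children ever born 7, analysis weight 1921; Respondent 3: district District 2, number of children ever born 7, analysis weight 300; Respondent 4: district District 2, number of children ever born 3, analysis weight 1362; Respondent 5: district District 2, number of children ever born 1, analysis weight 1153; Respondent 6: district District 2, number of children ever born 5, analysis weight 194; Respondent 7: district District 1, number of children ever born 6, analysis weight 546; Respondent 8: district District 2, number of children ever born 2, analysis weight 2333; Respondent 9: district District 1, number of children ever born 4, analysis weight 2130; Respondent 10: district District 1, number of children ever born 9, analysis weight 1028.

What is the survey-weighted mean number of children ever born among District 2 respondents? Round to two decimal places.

District 2 rows: 1, 3, 4, 5, 6, 8
Weighted sum = 3×1460 + 7×300 + 3×1362 + 1×1153 + 5×194 + 2×2333
  = 17355
Sum of weights = 1460 + 300 + 1362 + 1153 + 194 + 2333 = 6802
Weighted mean = 17355 / 6802 = 2.5514555

2.55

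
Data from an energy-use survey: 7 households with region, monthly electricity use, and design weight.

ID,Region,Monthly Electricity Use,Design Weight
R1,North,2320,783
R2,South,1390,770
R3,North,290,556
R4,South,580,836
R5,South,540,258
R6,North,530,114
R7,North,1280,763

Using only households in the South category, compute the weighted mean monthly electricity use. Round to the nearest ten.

910

South rows: R2, R4, R5
Weighted sum = 1390×770 + 580×836 + 540×258
  = 1070300 + 484880 + 139320 = 1694500
Sum of weights = 770 + 836 + 258 = 1864
Weighted mean = 1694500 / 1864 = 909.06652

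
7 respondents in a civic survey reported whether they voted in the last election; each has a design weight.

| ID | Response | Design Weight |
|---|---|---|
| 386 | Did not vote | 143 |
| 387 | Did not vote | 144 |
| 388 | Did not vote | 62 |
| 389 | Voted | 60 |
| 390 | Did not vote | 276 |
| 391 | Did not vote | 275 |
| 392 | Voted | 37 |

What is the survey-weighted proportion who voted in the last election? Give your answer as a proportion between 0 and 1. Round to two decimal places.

0.10

Sum of weights for 'Voted' = 60 + 37 = 97
Total weight = 143 + 144 + 62 + 60 + 276 + 275 + 37 = 997
Weighted proportion = 97 / 997 = 0.097291876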